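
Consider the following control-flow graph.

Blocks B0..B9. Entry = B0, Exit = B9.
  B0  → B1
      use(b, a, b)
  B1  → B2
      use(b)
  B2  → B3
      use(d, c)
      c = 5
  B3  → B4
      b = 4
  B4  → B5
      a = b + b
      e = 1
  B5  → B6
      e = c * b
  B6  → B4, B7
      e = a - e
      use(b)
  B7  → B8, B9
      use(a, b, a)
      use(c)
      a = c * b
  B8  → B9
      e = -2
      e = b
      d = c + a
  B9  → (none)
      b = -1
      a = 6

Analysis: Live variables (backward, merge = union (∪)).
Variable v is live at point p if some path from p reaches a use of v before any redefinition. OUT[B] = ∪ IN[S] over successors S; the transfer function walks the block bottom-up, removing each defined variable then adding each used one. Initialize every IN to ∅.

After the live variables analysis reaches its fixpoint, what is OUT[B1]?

Converged values:
  B0:   IN={a, b, c, d}   OUT={b, c, d}
  B1:   IN={b, c, d}   OUT={c, d}
  B2:   IN={c, d}   OUT={c}
  B3:   IN={c}   OUT={b, c}
  B4:   IN={b, c}   OUT={a, b, c}
  B5:   IN={a, b, c}   OUT={a, b, c, e}
  B6:   IN={a, b, c, e}   OUT={a, b, c}
  B7:   IN={a, b, c}   OUT={a, b, c}
  B8:   IN={a, b, c}   OUT={}
  B9:   IN={}   OUT={}

Merge at B1: OUT[B1] = IN[B2] = {c, d}

Answer: {c, d}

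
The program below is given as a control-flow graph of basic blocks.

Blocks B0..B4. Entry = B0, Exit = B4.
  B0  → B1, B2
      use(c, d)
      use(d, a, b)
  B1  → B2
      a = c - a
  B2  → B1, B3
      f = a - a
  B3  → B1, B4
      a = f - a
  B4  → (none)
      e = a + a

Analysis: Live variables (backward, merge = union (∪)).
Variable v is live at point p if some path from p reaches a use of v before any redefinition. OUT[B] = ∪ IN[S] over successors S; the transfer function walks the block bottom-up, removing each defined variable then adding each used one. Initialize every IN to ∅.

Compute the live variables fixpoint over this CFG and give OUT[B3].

Converged values:
  B0: | IN={a, b, c, d} | OUT={a, c}
  B1: | IN={a, c} | OUT={a, c}
  B2: | IN={a, c} | OUT={a, c, f}
  B3: | IN={a, c, f} | OUT={a, c}
  B4: | IN={a} | OUT={}

Merge at B3: OUT[B3] = IN[B1] ⊔ IN[B4] = {a, c}

Answer: {a, c}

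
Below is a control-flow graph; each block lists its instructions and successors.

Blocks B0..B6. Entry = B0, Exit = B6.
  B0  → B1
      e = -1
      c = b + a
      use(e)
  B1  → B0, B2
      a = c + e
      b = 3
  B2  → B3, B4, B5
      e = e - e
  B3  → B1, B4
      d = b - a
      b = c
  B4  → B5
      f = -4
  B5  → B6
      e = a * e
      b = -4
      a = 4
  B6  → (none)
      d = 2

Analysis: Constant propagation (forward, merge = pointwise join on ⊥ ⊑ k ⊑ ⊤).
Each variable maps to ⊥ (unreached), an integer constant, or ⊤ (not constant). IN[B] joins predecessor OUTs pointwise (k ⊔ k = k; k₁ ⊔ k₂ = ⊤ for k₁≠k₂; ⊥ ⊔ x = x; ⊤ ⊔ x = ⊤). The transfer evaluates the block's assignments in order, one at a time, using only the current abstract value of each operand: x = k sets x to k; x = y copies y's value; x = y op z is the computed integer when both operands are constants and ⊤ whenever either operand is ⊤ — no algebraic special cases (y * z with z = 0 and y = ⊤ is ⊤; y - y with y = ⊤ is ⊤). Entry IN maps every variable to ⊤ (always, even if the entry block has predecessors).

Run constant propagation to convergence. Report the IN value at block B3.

Converged values:
  B0: | IN=(all ⊤) | OUT={e:-1; rest ⊤}
  B1: | IN=(all ⊤) | OUT={b:3; rest ⊤}
  B2: | IN={b:3; rest ⊤} | OUT={b:3; rest ⊤}
  B3: | IN={b:3; rest ⊤} | OUT=(all ⊤)
  B4: | IN=(all ⊤) | OUT={f:-4; rest ⊤}
  B5: | IN=(all ⊤) | OUT={a:4, b:-4; rest ⊤}
  B6: | IN={a:4, b:-4; rest ⊤} | OUT={a:4, b:-4, d:2; rest ⊤}

Merge at B3: IN[B3] = OUT[B2] = {a: ⊤, b: 3, c: ⊤, d: ⊤, e: ⊤, f: ⊤}

Answer: {a: ⊤, b: 3, c: ⊤, d: ⊤, e: ⊤, f: ⊤}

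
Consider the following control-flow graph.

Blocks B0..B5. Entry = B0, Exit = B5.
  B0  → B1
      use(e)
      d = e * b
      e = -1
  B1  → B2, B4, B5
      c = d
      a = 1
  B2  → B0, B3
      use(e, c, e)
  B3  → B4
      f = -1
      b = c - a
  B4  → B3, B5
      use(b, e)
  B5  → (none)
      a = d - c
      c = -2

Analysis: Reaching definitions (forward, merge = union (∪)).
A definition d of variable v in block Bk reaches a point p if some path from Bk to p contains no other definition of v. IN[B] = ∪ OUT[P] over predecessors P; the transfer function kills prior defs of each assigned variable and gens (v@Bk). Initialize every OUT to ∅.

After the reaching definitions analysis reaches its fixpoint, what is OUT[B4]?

Answer: {a@B1, b@B3, c@B1, d@B0, e@B0, f@B3}

Working:
Fixpoint table:
  B0:   IN={a@B1, c@B1, d@B0, e@B0}   OUT={a@B1, c@B1, d@B0, e@B0}
  B1:   IN={a@B1, c@B1, d@B0, e@B0}   OUT={a@B1, c@B1, d@B0, e@B0}
  B2:   IN={a@B1, c@B1, d@B0, e@B0}   OUT={a@B1, c@B1, d@B0, e@B0}
  B3:   IN={a@B1, b@B3, c@B1, d@B0, e@B0, f@B3}   OUT={a@B1, b@B3, c@B1, d@B0, e@B0, f@B3}
  B4:   IN={a@B1, b@B3, c@B1, d@B0, e@B0, f@B3}   OUT={a@B1, b@B3, c@B1, d@B0, e@B0, f@B3}
  B5:   IN={a@B1, b@B3, c@B1, d@B0, e@B0, f@B3}   OUT={a@B5, b@B3, c@B5, d@B0, e@B0, f@B3}

Merge at B4: IN[B4] = OUT[B1] ⊔ OUT[B3] = {a@B1, b@B3, c@B1, d@B0, e@B0, f@B3}
Applying B4's transfer function to that IN value gives OUT[B4] (row B4 above).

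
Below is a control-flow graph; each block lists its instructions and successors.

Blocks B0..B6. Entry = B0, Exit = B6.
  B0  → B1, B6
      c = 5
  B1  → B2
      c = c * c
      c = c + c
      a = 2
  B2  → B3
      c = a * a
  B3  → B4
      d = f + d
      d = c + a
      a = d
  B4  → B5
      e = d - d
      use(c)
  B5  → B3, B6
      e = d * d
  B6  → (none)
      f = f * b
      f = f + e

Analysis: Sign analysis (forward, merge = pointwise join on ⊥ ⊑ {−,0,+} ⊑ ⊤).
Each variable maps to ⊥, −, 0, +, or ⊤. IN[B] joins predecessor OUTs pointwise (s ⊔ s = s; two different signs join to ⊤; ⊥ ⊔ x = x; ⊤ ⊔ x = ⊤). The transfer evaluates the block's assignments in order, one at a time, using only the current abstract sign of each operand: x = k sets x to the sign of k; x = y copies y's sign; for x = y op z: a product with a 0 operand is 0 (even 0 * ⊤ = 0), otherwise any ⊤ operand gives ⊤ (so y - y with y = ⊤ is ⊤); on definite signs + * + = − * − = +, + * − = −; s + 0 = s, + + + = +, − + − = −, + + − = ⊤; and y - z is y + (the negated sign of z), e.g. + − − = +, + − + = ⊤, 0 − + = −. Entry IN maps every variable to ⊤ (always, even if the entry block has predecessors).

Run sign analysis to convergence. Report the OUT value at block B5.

Converged values:
  B0:  IN=(all ⊤)  OUT={c:+; rest ⊤}
  B1:  IN={c:+; rest ⊤}  OUT={a:+, c:+; rest ⊤}
  B2:  IN={a:+, c:+; rest ⊤}  OUT={a:+, c:+; rest ⊤}
  B3:  IN={a:+, c:+; rest ⊤}  OUT={a:+, c:+, d:+; rest ⊤}
  B4:  IN={a:+, c:+, d:+; rest ⊤}  OUT={a:+, c:+, d:+; rest ⊤}
  B5:  IN={a:+, c:+, d:+; rest ⊤}  OUT={a:+, c:+, d:+, e:+; rest ⊤}
  B6:  IN={c:+; rest ⊤}  OUT={c:+; rest ⊤}

Merge at B5: IN[B5] = OUT[B4] = {a: +, b: ⊤, c: +, d: +, e: ⊤, f: ⊤}
Applying B5's transfer function to that IN value gives OUT[B5] (row B5 above).

Answer: {a: +, b: ⊤, c: +, d: +, e: +, f: ⊤}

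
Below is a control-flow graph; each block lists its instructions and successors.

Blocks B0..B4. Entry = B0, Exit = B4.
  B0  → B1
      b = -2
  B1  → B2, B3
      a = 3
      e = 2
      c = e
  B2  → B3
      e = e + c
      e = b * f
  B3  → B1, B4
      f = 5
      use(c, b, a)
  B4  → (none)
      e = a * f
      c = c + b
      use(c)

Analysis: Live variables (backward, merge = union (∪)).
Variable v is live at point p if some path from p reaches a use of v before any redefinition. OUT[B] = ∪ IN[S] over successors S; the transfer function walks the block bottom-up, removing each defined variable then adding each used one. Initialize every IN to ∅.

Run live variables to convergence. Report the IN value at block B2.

Answer: {a, b, c, e, f}

Derivation:
Fixpoint table:
  B0:   IN={f}   OUT={b, f}
  B1:   IN={b, f}   OUT={a, b, c, e, f}
  B2:   IN={a, b, c, e, f}   OUT={a, b, c}
  B3:   IN={a, b, c}   OUT={a, b, c, f}
  B4:   IN={a, b, c, f}   OUT={}

Merge at B2: OUT[B2] = IN[B3] = {a, b, c}
Applying B2's transfer function to that OUT value gives IN[B2] (row B2 above).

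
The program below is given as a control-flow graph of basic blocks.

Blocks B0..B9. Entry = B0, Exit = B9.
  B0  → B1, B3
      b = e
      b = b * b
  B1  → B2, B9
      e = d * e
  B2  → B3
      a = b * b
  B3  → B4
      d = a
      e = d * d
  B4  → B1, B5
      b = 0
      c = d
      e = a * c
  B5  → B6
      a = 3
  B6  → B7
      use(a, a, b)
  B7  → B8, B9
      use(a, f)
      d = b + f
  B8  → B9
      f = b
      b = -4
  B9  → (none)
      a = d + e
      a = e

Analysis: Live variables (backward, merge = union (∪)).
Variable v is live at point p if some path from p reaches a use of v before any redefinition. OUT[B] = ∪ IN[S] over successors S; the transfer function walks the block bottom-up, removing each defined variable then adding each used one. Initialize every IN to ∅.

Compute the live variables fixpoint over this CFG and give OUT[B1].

Answer: {b, d, e, f}

Derivation:
Per-block solution:
  B0:   IN={a, d, e, f}   OUT={a, b, d, e, f}
  B1:   IN={b, d, e, f}   OUT={b, d, e, f}
  B2:   IN={b, f}   OUT={a, f}
  B3:   IN={a, f}   OUT={a, d, f}
  B4:   IN={a, d, f}   OUT={b, d, e, f}
  B5:   IN={b, e, f}   OUT={a, b, e, f}
  B6:   IN={a, b, e, f}   OUT={a, b, e, f}
  B7:   IN={a, b, e, f}   OUT={b, d, e}
  B8:   IN={b, d, e}   OUT={d, e}
  B9:   IN={d, e}   OUT={}

Merge at B1: OUT[B1] = IN[B2] ⊔ IN[B9] = {b, d, e, f}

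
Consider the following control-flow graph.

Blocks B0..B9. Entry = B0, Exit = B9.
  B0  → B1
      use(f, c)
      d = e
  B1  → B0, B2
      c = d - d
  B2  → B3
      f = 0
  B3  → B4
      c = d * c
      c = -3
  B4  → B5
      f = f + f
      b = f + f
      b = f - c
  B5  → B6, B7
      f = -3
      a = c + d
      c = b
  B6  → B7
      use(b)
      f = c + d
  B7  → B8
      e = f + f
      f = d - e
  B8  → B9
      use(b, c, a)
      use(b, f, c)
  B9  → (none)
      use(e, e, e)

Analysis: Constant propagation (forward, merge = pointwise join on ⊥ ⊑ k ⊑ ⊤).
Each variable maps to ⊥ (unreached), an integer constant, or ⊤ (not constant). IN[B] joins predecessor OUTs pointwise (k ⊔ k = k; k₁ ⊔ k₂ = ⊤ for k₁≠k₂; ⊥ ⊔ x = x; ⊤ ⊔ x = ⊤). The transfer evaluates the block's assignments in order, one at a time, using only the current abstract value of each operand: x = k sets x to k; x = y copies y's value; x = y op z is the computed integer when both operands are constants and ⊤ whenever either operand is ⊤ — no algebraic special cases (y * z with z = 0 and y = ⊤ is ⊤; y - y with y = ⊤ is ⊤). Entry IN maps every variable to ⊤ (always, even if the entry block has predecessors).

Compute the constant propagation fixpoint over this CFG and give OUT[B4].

Converged values:
  B0:   IN=(all ⊤)   OUT=(all ⊤)
  B1:   IN=(all ⊤)   OUT=(all ⊤)
  B2:   IN=(all ⊤)   OUT={f:0; rest ⊤}
  B3:   IN={f:0; rest ⊤}   OUT={c:-3, f:0; rest ⊤}
  B4:   IN={c:-3, f:0; rest ⊤}   OUT={b:3, c:-3, f:0; rest ⊤}
  B5:   IN={b:3, c:-3, f:0; rest ⊤}   OUT={b:3, c:3, f:-3; rest ⊤}
  B6:   IN={b:3, c:3, f:-3; rest ⊤}   OUT={b:3, c:3; rest ⊤}
  B7:   IN={b:3, c:3; rest ⊤}   OUT={b:3, c:3; rest ⊤}
  B8:   IN={b:3, c:3; rest ⊤}   OUT={b:3, c:3; rest ⊤}
  B9:   IN={b:3, c:3; rest ⊤}   OUT={b:3, c:3; rest ⊤}

Merge at B4: IN[B4] = OUT[B3] = {a: ⊤, b: ⊤, c: -3, d: ⊤, e: ⊤, f: 0}
Applying B4's transfer function to that IN value gives OUT[B4] (row B4 above).

Answer: {a: ⊤, b: 3, c: -3, d: ⊤, e: ⊤, f: 0}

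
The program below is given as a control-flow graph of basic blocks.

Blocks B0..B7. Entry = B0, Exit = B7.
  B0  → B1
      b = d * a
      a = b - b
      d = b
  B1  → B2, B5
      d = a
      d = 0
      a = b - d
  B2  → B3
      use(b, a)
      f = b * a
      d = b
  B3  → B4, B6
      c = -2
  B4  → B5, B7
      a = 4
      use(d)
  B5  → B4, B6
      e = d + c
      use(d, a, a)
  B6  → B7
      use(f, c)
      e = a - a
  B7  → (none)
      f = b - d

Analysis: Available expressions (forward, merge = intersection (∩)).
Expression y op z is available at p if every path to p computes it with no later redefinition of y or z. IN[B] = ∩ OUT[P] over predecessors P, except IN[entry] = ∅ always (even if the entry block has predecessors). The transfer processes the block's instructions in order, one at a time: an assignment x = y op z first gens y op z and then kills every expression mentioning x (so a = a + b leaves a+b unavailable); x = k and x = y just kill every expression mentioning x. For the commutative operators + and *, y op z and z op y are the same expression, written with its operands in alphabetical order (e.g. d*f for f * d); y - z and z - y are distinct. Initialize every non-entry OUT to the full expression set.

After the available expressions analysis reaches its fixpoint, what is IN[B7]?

Per-block solution:
  B0:   IN={}   OUT={b-b}
  B1:   IN={b-b}   OUT={b-b, b-d}
  B2:   IN={b-b, b-d}   OUT={a*b, b-b}
  B3:   IN={a*b, b-b}   OUT={a*b, b-b}
  B4:   IN={b-b}   OUT={b-b}
  B5:   IN={b-b}   OUT={b-b, c+d}
  B6:   IN={b-b}   OUT={a-a, b-b}
  B7:   IN={b-b}   OUT={b-b, b-d}

Merge at B7: IN[B7] = OUT[B4] ∩ OUT[B6] = {b-b}

Answer: {b-b}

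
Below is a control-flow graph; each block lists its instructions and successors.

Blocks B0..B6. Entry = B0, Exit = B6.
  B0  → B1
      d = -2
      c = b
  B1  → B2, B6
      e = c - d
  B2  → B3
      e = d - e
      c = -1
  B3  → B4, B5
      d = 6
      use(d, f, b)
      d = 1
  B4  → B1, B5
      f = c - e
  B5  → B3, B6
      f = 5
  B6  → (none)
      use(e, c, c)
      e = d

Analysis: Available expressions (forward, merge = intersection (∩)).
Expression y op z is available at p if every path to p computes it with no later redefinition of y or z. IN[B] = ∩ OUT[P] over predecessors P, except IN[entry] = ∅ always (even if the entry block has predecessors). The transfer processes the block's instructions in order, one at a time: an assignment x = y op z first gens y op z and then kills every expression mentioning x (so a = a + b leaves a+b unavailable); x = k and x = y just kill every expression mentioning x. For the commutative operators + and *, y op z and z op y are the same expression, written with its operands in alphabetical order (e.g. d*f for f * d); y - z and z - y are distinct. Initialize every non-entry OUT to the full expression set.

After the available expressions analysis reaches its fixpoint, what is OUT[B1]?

Converged values:
  B0:   IN={}   OUT={}
  B1:   IN={}   OUT={c-d}
  B2:   IN={c-d}   OUT={}
  B3:   IN={}   OUT={}
  B4:   IN={}   OUT={c-e}
  B5:   IN={}   OUT={}
  B6:   IN={}   OUT={}

Merge at B1: IN[B1] = OUT[B0] ∩ OUT[B4] = {}
Applying B1's transfer function to that IN value gives OUT[B1] (row B1 above).

Answer: {c-d}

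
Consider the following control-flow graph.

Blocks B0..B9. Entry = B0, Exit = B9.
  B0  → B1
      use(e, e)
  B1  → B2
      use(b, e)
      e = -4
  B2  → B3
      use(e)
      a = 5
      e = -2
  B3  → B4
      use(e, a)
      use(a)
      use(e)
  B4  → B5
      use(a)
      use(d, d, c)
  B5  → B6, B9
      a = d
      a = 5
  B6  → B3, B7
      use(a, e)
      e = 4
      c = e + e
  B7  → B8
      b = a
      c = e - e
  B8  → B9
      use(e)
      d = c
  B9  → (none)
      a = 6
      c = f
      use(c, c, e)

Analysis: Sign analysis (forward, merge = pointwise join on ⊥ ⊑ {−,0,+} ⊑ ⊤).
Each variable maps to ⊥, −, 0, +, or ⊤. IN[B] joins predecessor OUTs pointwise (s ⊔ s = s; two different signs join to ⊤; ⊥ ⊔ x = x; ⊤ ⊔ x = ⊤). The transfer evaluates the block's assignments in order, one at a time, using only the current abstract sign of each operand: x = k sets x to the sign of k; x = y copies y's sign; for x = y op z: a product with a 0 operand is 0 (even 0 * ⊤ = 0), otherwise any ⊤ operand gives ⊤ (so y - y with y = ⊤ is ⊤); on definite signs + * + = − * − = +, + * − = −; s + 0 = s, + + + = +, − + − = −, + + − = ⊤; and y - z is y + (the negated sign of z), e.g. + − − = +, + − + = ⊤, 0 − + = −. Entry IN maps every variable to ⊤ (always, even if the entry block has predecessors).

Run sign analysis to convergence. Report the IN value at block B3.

Fixpoint table:
  B0:  IN=(all ⊤)  OUT=(all ⊤)
  B1:  IN=(all ⊤)  OUT={e:-; rest ⊤}
  B2:  IN={e:-; rest ⊤}  OUT={a:+, e:-; rest ⊤}
  B3:  IN={a:+; rest ⊤}  OUT={a:+; rest ⊤}
  B4:  IN={a:+; rest ⊤}  OUT={a:+; rest ⊤}
  B5:  IN={a:+; rest ⊤}  OUT={a:+; rest ⊤}
  B6:  IN={a:+; rest ⊤}  OUT={a:+, c:+, e:+; rest ⊤}
  B7:  IN={a:+, c:+, e:+; rest ⊤}  OUT={a:+, b:+, e:+; rest ⊤}
  B8:  IN={a:+, b:+, e:+; rest ⊤}  OUT={a:+, b:+, e:+; rest ⊤}
  B9:  IN={a:+; rest ⊤}  OUT={a:+; rest ⊤}

Merge at B3: IN[B3] = OUT[B2] ⊔ OUT[B6] = {a: +, b: ⊤, c: ⊤, d: ⊤, e: ⊤, f: ⊤}

Answer: {a: +, b: ⊤, c: ⊤, d: ⊤, e: ⊤, f: ⊤}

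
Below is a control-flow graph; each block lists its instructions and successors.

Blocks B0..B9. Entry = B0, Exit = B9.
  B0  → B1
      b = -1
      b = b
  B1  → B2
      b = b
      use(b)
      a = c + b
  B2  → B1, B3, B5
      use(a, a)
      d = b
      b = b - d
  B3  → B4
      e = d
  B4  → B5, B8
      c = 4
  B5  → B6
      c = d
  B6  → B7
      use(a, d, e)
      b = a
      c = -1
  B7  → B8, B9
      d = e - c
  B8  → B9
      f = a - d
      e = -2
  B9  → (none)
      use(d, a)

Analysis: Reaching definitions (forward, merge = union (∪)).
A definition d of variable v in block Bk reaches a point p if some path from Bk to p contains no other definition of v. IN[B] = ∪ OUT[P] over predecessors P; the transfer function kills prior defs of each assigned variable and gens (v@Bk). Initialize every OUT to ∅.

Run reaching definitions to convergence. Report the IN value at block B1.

Answer: {a@B1, b@B0, b@B2, d@B2}

Trace:
Per-block solution:
  B0:   IN={}   OUT={b@B0}
  B1:   IN={a@B1, b@B0, b@B2, d@B2}   OUT={a@B1, b@B1, d@B2}
  B2:   IN={a@B1, b@B1, d@B2}   OUT={a@B1, b@B2, d@B2}
  B3:   IN={a@B1, b@B2, d@B2}   OUT={a@B1, b@B2, d@B2, e@B3}
  B4:   IN={a@B1, b@B2, d@B2, e@B3}   OUT={a@B1, b@B2, c@B4, d@B2, e@B3}
  B5:   IN={a@B1, b@B2, c@B4, d@B2, e@B3}   OUT={a@B1, b@B2, c@B5, d@B2, e@B3}
  B6:   IN={a@B1, b@B2, c@B5, d@B2, e@B3}   OUT={a@B1, b@B6, c@B6, d@B2, e@B3}
  B7:   IN={a@B1, b@B6, c@B6, d@B2, e@B3}   OUT={a@B1, b@B6, c@B6, d@B7, e@B3}
  B8:   IN={a@B1, b@B2, b@B6, c@B4, c@B6, d@B2, d@B7, e@B3}   OUT={a@B1, b@B2, b@B6, c@B4, c@B6, d@B2, d@B7, e@B8, f@B8}
  B9:   IN={a@B1, b@B2, b@B6, c@B4, c@B6, d@B2, d@B7, e@B3, e@B8, f@B8}   OUT={a@B1, b@B2, b@B6, c@B4, c@B6, d@B2, d@B7, e@B3, e@B8, f@B8}

Merge at B1: IN[B1] = OUT[B0] ⊔ OUT[B2] = {a@B1, b@B0, b@B2, d@B2}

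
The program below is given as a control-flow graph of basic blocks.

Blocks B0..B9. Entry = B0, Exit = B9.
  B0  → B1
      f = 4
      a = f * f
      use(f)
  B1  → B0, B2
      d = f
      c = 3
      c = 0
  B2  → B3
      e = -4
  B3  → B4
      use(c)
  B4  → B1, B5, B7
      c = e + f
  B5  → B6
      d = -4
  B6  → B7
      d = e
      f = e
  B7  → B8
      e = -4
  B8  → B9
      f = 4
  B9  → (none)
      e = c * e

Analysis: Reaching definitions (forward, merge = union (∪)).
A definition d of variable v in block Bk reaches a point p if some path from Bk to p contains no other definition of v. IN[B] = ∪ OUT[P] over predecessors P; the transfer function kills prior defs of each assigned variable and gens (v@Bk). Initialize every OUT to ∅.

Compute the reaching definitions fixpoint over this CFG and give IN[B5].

Per-block solution:
  B0: | IN={a@B0, c@B1, d@B1, e@B2, f@B0} | OUT={a@B0, c@B1, d@B1, e@B2, f@B0}
  B1: | IN={a@B0, c@B1, c@B4, d@B1, e@B2, f@B0} | OUT={a@B0, c@B1, d@B1, e@B2, f@B0}
  B2: | IN={a@B0, c@B1, d@B1, e@B2, f@B0} | OUT={a@B0, c@B1, d@B1, e@B2, f@B0}
  B3: | IN={a@B0, c@B1, d@B1, e@B2, f@B0} | OUT={a@B0, c@B1, d@B1, e@B2, f@B0}
  B4: | IN={a@B0, c@B1, d@B1, e@B2, f@B0} | OUT={a@B0, c@B4, d@B1, e@B2, f@B0}
  B5: | IN={a@B0, c@B4, d@B1, e@B2, f@B0} | OUT={a@B0, c@B4, d@B5, e@B2, f@B0}
  B6: | IN={a@B0, c@B4, d@B5, e@B2, f@B0} | OUT={a@B0, c@B4, d@B6, e@B2, f@B6}
  B7: | IN={a@B0, c@B4, d@B1, d@B6, e@B2, f@B0, f@B6} | OUT={a@B0, c@B4, d@B1, d@B6, e@B7, f@B0, f@B6}
  B8: | IN={a@B0, c@B4, d@B1, d@B6, e@B7, f@B0, f@B6} | OUT={a@B0, c@B4, d@B1, d@B6, e@B7, f@B8}
  B9: | IN={a@B0, c@B4, d@B1, d@B6, e@B7, f@B8} | OUT={a@B0, c@B4, d@B1, d@B6, e@B9, f@B8}

Merge at B5: IN[B5] = OUT[B4] = {a@B0, c@B4, d@B1, e@B2, f@B0}

Answer: {a@B0, c@B4, d@B1, e@B2, f@B0}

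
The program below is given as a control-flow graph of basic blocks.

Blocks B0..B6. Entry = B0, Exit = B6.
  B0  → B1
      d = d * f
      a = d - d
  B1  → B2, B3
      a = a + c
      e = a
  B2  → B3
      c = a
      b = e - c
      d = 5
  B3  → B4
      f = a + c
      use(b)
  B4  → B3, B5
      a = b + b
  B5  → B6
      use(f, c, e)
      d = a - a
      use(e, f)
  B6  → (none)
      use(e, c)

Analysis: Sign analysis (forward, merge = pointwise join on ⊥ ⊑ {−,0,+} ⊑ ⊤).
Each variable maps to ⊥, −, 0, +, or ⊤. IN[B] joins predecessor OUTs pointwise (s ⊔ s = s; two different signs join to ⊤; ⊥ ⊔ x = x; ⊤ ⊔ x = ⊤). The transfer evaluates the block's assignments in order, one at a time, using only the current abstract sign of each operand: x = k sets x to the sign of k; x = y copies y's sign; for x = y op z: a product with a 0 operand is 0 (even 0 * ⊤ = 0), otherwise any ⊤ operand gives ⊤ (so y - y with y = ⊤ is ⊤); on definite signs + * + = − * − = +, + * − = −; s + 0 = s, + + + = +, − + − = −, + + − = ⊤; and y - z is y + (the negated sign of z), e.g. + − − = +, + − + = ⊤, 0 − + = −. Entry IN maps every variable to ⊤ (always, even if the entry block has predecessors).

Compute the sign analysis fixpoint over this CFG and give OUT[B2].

Answer: {a: ⊤, b: ⊤, c: ⊤, d: +, e: ⊤, f: ⊤}

Working:
Converged values:
  B0:  IN=(all ⊤)  OUT=(all ⊤)
  B1:  IN=(all ⊤)  OUT=(all ⊤)
  B2:  IN=(all ⊤)  OUT={d:+; rest ⊤}
  B3:  IN=(all ⊤)  OUT=(all ⊤)
  B4:  IN=(all ⊤)  OUT=(all ⊤)
  B5:  IN=(all ⊤)  OUT=(all ⊤)
  B6:  IN=(all ⊤)  OUT=(all ⊤)

Merge at B2: IN[B2] = OUT[B1] = {a: ⊤, b: ⊤, c: ⊤, d: ⊤, e: ⊤, f: ⊤}
Applying B2's transfer function to that IN value gives OUT[B2] (row B2 above).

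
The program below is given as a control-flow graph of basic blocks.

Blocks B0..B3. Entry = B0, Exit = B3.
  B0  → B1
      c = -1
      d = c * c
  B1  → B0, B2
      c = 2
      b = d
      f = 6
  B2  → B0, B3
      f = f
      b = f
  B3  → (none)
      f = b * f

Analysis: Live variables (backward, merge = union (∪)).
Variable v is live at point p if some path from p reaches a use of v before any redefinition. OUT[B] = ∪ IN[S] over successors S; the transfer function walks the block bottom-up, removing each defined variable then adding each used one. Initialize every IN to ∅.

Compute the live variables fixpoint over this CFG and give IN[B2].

Fixpoint table:
  B0:   IN={}   OUT={d}
  B1:   IN={d}   OUT={f}
  B2:   IN={f}   OUT={b, f}
  B3:   IN={b, f}   OUT={}

Merge at B2: OUT[B2] = IN[B0] ⊔ IN[B3] = {b, f}
Applying B2's transfer function to that OUT value gives IN[B2] (row B2 above).

Answer: {f}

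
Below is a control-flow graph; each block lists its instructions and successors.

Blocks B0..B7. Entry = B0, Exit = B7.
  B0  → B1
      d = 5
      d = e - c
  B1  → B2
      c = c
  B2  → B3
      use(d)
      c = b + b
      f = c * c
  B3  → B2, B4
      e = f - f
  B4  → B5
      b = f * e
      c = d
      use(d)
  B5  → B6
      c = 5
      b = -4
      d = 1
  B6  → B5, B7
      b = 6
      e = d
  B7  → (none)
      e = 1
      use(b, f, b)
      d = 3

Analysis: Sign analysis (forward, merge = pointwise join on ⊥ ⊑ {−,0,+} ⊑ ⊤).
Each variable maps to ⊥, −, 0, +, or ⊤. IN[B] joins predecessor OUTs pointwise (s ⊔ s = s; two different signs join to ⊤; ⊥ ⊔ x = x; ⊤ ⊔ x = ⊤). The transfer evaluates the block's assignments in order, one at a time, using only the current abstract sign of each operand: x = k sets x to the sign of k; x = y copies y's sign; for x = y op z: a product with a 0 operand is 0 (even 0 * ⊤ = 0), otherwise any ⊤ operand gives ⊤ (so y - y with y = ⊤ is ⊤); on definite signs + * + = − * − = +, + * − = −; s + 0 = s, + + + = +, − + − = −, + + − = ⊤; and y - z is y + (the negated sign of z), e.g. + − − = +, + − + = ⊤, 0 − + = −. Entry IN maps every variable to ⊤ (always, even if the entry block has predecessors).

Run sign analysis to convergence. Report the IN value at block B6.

Answer: {a: ⊤, b: -, c: +, d: +, e: ⊤, f: ⊤}

Derivation:
Converged values:
  B0: | IN=(all ⊤) | OUT=(all ⊤)
  B1: | IN=(all ⊤) | OUT=(all ⊤)
  B2: | IN=(all ⊤) | OUT=(all ⊤)
  B3: | IN=(all ⊤) | OUT=(all ⊤)
  B4: | IN=(all ⊤) | OUT=(all ⊤)
  B5: | IN=(all ⊤) | OUT={b:-, c:+, d:+; rest ⊤}
  B6: | IN={b:-, c:+, d:+; rest ⊤} | OUT={b:+, c:+, d:+, e:+; rest ⊤}
  B7: | IN={b:+, c:+, d:+, e:+; rest ⊤} | OUT={b:+, c:+, d:+, e:+; rest ⊤}

Merge at B6: IN[B6] = OUT[B5] = {a: ⊤, b: -, c: +, d: +, e: ⊤, f: ⊤}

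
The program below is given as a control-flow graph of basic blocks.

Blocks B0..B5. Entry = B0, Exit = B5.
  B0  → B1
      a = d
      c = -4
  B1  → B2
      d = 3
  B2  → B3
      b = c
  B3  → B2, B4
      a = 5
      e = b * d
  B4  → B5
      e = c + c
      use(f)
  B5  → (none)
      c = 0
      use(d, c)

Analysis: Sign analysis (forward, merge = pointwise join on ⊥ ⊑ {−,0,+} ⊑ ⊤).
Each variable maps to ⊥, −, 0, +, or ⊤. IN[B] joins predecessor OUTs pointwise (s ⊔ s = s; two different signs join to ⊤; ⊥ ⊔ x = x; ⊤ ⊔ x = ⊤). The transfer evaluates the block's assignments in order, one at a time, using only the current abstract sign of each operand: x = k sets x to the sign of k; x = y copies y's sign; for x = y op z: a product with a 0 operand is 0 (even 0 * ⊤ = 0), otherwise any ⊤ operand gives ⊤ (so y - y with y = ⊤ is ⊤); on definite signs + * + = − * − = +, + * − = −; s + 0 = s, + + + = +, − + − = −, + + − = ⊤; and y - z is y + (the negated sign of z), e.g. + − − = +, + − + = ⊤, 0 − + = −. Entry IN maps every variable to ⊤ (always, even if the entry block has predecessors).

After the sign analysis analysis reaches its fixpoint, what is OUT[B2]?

Per-block solution:
  B0: | IN=(all ⊤) | OUT={c:-; rest ⊤}
  B1: | IN={c:-; rest ⊤} | OUT={c:-, d:+; rest ⊤}
  B2: | IN={c:-, d:+; rest ⊤} | OUT={b:-, c:-, d:+; rest ⊤}
  B3: | IN={b:-, c:-, d:+; rest ⊤} | OUT={a:+, b:-, c:-, d:+, e:-; rest ⊤}
  B4: | IN={a:+, b:-, c:-, d:+, e:-; rest ⊤} | OUT={a:+, b:-, c:-, d:+, e:-; rest ⊤}
  B5: | IN={a:+, b:-, c:-, d:+, e:-; rest ⊤} | OUT={a:+, b:-, c:0, d:+, e:-; rest ⊤}

Merge at B2: IN[B2] = OUT[B1] ⊔ OUT[B3] = {a: ⊤, b: ⊤, c: -, d: +, e: ⊤, f: ⊤}
Applying B2's transfer function to that IN value gives OUT[B2] (row B2 above).

Answer: {a: ⊤, b: -, c: -, d: +, e: ⊤, f: ⊤}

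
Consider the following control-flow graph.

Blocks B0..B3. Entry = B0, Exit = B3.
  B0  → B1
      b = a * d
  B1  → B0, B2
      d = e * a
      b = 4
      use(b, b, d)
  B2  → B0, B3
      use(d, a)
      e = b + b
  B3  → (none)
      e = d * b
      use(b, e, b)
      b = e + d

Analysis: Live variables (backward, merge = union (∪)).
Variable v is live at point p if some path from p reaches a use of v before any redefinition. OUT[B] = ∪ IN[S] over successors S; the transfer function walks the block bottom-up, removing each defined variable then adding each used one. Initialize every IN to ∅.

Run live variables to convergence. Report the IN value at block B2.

Converged values:
  B0: | IN={a, d, e} | OUT={a, e}
  B1: | IN={a, e} | OUT={a, b, d, e}
  B2: | IN={a, b, d} | OUT={a, b, d, e}
  B3: | IN={b, d} | OUT={}

Merge at B2: OUT[B2] = IN[B0] ⊔ IN[B3] = {a, b, d, e}
Applying B2's transfer function to that OUT value gives IN[B2] (row B2 above).

Answer: {a, b, d}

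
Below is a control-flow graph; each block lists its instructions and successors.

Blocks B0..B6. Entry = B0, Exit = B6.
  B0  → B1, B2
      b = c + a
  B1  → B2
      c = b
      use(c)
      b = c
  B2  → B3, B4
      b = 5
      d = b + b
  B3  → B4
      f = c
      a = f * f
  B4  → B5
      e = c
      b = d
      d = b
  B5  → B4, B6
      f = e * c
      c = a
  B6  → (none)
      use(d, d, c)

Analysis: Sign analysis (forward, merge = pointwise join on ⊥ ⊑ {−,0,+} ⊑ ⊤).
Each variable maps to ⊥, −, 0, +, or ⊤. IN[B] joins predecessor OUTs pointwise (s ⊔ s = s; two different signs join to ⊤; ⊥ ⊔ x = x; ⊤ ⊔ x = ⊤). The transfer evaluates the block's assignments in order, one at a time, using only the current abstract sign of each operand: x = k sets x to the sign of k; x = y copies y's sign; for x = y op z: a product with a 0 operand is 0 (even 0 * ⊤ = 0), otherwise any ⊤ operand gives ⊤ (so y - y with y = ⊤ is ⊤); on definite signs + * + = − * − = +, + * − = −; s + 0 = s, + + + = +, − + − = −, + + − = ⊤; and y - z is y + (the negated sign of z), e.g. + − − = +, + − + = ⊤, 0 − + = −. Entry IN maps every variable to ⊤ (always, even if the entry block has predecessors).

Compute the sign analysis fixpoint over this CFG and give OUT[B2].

Fixpoint table:
  B0: | IN=(all ⊤) | OUT=(all ⊤)
  B1: | IN=(all ⊤) | OUT=(all ⊤)
  B2: | IN=(all ⊤) | OUT={b:+, d:+; rest ⊤}
  B3: | IN={b:+, d:+; rest ⊤} | OUT={b:+, d:+; rest ⊤}
  B4: | IN={b:+, d:+; rest ⊤} | OUT={b:+, d:+; rest ⊤}
  B5: | IN={b:+, d:+; rest ⊤} | OUT={b:+, d:+; rest ⊤}
  B6: | IN={b:+, d:+; rest ⊤} | OUT={b:+, d:+; rest ⊤}

Merge at B2: IN[B2] = OUT[B0] ⊔ OUT[B1] = {a: ⊤, b: ⊤, c: ⊤, d: ⊤, e: ⊤, f: ⊤}
Applying B2's transfer function to that IN value gives OUT[B2] (row B2 above).

Answer: {a: ⊤, b: +, c: ⊤, d: +, e: ⊤, f: ⊤}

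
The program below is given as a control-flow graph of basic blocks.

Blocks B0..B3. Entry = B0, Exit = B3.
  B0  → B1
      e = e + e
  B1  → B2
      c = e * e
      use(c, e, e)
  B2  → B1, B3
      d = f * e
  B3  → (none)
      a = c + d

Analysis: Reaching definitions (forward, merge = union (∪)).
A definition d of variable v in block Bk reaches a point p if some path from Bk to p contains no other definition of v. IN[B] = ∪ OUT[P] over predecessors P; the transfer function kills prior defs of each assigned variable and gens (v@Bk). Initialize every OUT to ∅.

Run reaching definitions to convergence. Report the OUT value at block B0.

Fixpoint table:
  B0:   IN={}   OUT={e@B0}
  B1:   IN={c@B1, d@B2, e@B0}   OUT={c@B1, d@B2, e@B0}
  B2:   IN={c@B1, d@B2, e@B0}   OUT={c@B1, d@B2, e@B0}
  B3:   IN={c@B1, d@B2, e@B0}   OUT={a@B3, c@B1, d@B2, e@B0}

B0 is the boundary node: IN[B0] = {}
Applying B0's transfer function to that IN value gives OUT[B0] (row B0 above).

Answer: {e@B0}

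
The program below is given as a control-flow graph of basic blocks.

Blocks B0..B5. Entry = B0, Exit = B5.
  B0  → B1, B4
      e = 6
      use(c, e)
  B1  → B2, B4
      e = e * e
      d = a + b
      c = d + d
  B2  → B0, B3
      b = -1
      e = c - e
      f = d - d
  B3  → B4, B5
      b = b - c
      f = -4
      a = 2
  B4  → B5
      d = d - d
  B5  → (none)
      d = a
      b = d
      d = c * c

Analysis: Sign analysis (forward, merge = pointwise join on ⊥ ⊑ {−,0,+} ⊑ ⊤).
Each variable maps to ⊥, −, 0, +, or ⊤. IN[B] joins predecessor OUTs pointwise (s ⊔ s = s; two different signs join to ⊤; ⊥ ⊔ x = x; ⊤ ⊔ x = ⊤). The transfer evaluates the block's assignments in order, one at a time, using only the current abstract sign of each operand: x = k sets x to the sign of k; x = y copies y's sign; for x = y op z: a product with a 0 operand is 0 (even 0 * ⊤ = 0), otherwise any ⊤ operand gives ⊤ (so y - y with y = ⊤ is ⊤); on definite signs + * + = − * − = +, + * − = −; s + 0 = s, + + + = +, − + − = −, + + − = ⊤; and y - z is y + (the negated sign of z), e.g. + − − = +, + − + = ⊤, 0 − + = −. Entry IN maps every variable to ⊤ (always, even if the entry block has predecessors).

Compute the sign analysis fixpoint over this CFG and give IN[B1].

Converged values:
  B0:   IN=(all ⊤)   OUT={e:+; rest ⊤}
  B1:   IN={e:+; rest ⊤}   OUT={e:+; rest ⊤}
  B2:   IN={e:+; rest ⊤}   OUT={b:-; rest ⊤}
  B3:   IN={b:-; rest ⊤}   OUT={a:+, f:-; rest ⊤}
  B4:   IN=(all ⊤)   OUT=(all ⊤)
  B5:   IN=(all ⊤)   OUT=(all ⊤)

Merge at B1: IN[B1] = OUT[B0] = {a: ⊤, b: ⊤, c: ⊤, d: ⊤, e: +, f: ⊤}

Answer: {a: ⊤, b: ⊤, c: ⊤, d: ⊤, e: +, f: ⊤}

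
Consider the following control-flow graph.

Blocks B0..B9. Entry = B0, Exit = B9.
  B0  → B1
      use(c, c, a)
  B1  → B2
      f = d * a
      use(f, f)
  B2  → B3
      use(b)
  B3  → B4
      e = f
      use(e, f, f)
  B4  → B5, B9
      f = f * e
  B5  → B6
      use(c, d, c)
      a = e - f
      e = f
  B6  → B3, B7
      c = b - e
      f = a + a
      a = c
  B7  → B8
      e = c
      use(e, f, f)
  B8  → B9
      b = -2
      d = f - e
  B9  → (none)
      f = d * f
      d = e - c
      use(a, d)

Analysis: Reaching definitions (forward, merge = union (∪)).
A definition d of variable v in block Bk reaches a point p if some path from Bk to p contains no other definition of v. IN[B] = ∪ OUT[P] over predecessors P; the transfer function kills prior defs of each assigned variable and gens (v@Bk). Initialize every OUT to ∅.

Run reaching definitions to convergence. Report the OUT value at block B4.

Answer: {a@B6, c@B6, e@B3, f@B4}

Trace:
Per-block solution:
  B0: | IN={} | OUT={}
  B1: | IN={} | OUT={f@B1}
  B2: | IN={f@B1} | OUT={f@B1}
  B3: | IN={a@B6, c@B6, e@B5, f@B1, f@B6} | OUT={a@B6, c@B6, e@B3, f@B1, f@B6}
  B4: | IN={a@B6, c@B6, e@B3, f@B1, f@B6} | OUT={a@B6, c@B6, e@B3, f@B4}
  B5: | IN={a@B6, c@B6, e@B3, f@B4} | OUT={a@B5, c@B6, e@B5, f@B4}
  B6: | IN={a@B5, c@B6, e@B5, f@B4} | OUT={a@B6, c@B6, e@B5, f@B6}
  B7: | IN={a@B6, c@B6, e@B5, f@B6} | OUT={a@B6, c@B6, e@B7, f@B6}
  B8: | IN={a@B6, c@B6, e@B7, f@B6} | OUT={a@B6, b@B8, c@B6, d@B8, e@B7, f@B6}
  B9: | IN={a@B6, b@B8, c@B6, d@B8, e@B3, e@B7, f@B4, f@B6} | OUT={a@B6, b@B8, c@B6, d@B9, e@B3, e@B7, f@B9}

Merge at B4: IN[B4] = OUT[B3] = {a@B6, c@B6, e@B3, f@B1, f@B6}
Applying B4's transfer function to that IN value gives OUT[B4] (row B4 above).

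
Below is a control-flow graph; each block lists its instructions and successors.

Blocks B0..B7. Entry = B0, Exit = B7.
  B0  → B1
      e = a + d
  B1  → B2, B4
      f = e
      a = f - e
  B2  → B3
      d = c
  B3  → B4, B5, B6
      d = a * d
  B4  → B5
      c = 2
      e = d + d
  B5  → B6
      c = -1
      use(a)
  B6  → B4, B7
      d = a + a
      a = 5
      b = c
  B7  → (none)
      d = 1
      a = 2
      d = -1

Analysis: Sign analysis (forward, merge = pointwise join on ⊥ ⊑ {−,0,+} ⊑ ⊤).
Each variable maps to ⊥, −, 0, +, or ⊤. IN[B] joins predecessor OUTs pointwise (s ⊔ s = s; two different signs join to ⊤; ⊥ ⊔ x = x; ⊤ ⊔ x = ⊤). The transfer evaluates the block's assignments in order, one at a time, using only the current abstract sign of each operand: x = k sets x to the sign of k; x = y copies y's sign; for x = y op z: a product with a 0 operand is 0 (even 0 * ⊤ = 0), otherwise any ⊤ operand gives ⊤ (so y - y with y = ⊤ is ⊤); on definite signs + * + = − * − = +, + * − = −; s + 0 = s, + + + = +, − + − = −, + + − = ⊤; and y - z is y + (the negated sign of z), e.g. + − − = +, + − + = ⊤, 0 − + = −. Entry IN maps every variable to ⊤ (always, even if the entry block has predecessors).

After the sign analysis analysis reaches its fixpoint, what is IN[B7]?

Per-block solution:
  B0: | IN=(all ⊤) | OUT=(all ⊤)
  B1: | IN=(all ⊤) | OUT=(all ⊤)
  B2: | IN=(all ⊤) | OUT=(all ⊤)
  B3: | IN=(all ⊤) | OUT=(all ⊤)
  B4: | IN=(all ⊤) | OUT={c:+; rest ⊤}
  B5: | IN=(all ⊤) | OUT={c:-; rest ⊤}
  B6: | IN=(all ⊤) | OUT={a:+; rest ⊤}
  B7: | IN={a:+; rest ⊤} | OUT={a:+, d:-; rest ⊤}

Merge at B7: IN[B7] = OUT[B6] = {a: +, b: ⊤, c: ⊤, d: ⊤, e: ⊤, f: ⊤}

Answer: {a: +, b: ⊤, c: ⊤, d: ⊤, e: ⊤, f: ⊤}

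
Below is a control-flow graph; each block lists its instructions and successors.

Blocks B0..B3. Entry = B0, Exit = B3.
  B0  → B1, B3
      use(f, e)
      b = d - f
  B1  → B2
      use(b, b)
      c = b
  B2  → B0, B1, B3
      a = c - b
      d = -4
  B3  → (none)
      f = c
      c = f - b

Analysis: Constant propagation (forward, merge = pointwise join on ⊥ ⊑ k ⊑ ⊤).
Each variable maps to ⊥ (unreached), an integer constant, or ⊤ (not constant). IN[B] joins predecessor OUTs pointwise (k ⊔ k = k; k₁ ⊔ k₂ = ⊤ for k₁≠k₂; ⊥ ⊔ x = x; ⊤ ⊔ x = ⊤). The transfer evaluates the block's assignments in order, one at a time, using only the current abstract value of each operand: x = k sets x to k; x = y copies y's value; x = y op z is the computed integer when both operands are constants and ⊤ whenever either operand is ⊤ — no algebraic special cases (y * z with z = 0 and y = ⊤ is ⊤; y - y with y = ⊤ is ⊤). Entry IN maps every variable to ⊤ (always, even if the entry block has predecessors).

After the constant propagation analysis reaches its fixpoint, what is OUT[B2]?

Fixpoint table:
  B0: | IN=(all ⊤) | OUT=(all ⊤)
  B1: | IN=(all ⊤) | OUT=(all ⊤)
  B2: | IN=(all ⊤) | OUT={d:-4; rest ⊤}
  B3: | IN=(all ⊤) | OUT=(all ⊤)

Merge at B2: IN[B2] = OUT[B1] = {a: ⊤, b: ⊤, c: ⊤, d: ⊤, e: ⊤, f: ⊤}
Applying B2's transfer function to that IN value gives OUT[B2] (row B2 above).

Answer: {a: ⊤, b: ⊤, c: ⊤, d: -4, e: ⊤, f: ⊤}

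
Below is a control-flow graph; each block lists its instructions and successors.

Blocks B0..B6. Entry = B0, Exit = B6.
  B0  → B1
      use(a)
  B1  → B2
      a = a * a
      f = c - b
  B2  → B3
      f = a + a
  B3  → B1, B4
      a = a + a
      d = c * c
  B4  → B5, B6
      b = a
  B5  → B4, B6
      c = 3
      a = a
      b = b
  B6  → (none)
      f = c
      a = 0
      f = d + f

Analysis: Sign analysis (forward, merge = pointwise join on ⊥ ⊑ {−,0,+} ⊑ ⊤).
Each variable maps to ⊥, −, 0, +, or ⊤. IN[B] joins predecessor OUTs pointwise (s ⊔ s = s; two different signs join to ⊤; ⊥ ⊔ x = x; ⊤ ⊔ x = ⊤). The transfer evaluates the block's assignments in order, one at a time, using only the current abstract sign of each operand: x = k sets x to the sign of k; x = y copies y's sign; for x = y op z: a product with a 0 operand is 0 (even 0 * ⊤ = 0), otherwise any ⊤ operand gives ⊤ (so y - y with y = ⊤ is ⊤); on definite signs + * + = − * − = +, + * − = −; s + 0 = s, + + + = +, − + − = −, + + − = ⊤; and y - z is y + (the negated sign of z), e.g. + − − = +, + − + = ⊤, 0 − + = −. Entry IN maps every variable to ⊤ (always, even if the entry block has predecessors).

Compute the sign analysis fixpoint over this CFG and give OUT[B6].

Per-block solution:
  B0:   IN=(all ⊤)   OUT=(all ⊤)
  B1:   IN=(all ⊤)   OUT=(all ⊤)
  B2:   IN=(all ⊤)   OUT=(all ⊤)
  B3:   IN=(all ⊤)   OUT=(all ⊤)
  B4:   IN=(all ⊤)   OUT=(all ⊤)
  B5:   IN=(all ⊤)   OUT={c:+; rest ⊤}
  B6:   IN=(all ⊤)   OUT={a:0; rest ⊤}

Merge at B6: IN[B6] = OUT[B4] ⊔ OUT[B5] = {a: ⊤, b: ⊤, c: ⊤, d: ⊤, e: ⊤, f: ⊤}
Applying B6's transfer function to that IN value gives OUT[B6] (row B6 above).

Answer: {a: 0, b: ⊤, c: ⊤, d: ⊤, e: ⊤, f: ⊤}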